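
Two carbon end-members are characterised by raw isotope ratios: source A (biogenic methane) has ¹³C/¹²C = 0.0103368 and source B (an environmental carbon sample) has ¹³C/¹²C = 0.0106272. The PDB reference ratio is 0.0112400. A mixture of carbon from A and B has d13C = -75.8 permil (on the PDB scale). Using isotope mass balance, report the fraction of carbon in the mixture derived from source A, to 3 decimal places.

δ_A = (0.0103368/0.0112400 − 1)×1000 = (0.919644 − 1)×1000 = -80.356 permil
δ_B = (0.0106272/0.0112400 − 1)×1000 = (0.945480 − 1)×1000 = -54.520 permil
f_A = (δ_mix − δ_B)/(δ_A − δ_B) = (-75.8 − (-54.520))/(-80.356 − (-54.520))
f_A = -21.280 / -25.836 = 0.8237

0.824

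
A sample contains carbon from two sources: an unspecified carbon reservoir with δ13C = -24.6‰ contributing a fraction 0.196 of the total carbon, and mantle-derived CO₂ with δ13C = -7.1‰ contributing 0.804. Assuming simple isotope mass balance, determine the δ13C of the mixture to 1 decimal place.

-10.5‰

δ_mix = f_A·δ_A + f_B·δ_B
δ_mix = 0.196 × (-24.6) + 0.804 × (-7.1)
δ_mix = -4.82 + -5.71 = -10.53‰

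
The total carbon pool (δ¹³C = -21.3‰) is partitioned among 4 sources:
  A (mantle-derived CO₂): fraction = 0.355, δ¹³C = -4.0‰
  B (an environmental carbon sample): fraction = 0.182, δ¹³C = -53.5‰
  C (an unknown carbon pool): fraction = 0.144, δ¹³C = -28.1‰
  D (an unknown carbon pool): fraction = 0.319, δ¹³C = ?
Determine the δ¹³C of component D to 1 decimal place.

-19.1‰

Isotope mass balance: δ_bulk = Σ fᵢ·δᵢ.
-21.3 = 0.355×(-4.0) + 0.182×(-53.5) + 0.144×(-28.1) + 0.319×δ_D
0.319·δ_D = -21.3 − (-15.203) = -6.097
δ_D = -6.097 / 0.319 = -19.11‰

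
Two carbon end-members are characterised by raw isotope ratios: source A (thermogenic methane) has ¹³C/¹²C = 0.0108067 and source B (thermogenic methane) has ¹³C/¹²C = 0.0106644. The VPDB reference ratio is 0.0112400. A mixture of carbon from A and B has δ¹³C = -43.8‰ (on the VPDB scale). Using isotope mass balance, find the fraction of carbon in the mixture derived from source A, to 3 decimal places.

δ_A = (0.0108067/0.0112400 − 1)×1000 = (0.961450 − 1)×1000 = -38.550‰
δ_B = (0.0106644/0.0112400 − 1)×1000 = (0.948790 − 1)×1000 = -51.210‰
f_A = (δ_mix − δ_B)/(δ_A − δ_B) = (-43.8 − (-51.210))/(-38.550 − (-51.210))
f_A = 7.410 / 12.660 = 0.5853

0.585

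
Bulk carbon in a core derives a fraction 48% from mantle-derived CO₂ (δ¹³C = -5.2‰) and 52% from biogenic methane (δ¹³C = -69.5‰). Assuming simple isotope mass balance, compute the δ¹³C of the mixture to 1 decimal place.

-38.6‰

δ_mix = f_A·δ_A + f_B·δ_B
δ_mix = 0.48 × (-5.2) + 0.52 × (-69.5)
δ_mix = -2.50 + -36.14 = -38.64‰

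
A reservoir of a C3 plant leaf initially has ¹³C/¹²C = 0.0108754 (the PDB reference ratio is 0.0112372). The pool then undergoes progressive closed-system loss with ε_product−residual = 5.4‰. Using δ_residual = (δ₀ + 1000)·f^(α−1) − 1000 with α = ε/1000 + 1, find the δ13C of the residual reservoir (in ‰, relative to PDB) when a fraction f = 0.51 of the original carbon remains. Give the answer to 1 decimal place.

δ₀ = (0.0108754/0.0112372 − 1)×1000 = (0.967803 − 1)×1000 = -32.197‰
α − 1 = ε/1000 = 0.0054
f^(α−1) = 0.51^(0.0054) = 0.996371
δ_res = (-32.197 + 1000) × 0.996371 − 1000 = 964.291 − 1000 = -35.71‰

-35.7‰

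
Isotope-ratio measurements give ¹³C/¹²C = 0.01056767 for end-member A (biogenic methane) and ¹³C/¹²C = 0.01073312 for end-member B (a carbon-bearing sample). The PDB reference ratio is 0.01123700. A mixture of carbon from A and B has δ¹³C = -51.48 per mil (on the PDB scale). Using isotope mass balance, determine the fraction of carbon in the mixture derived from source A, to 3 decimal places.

δ_A = (0.01056767/0.01123700 − 1)×1000 = (0.940435 − 1)×1000 = -59.565 per mil
δ_B = (0.01073312/0.01123700 − 1)×1000 = (0.955159 − 1)×1000 = -44.841 per mil
f_A = (δ_mix − δ_B)/(δ_A − δ_B) = (-51.48 − (-44.841))/(-59.565 − (-44.841))
f_A = -6.639 / -14.724 = 0.4509

0.451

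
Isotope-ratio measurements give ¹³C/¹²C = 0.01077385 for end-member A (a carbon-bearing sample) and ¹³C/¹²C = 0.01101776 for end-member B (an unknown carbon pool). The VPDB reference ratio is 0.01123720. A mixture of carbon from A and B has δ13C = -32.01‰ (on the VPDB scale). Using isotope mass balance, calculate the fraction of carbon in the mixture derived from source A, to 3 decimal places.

0.575

δ_A = (0.01077385/0.01123720 − 1)×1000 = (0.958766 − 1)×1000 = -41.234‰
δ_B = (0.01101776/0.01123720 − 1)×1000 = (0.980472 − 1)×1000 = -19.528‰
f_A = (δ_mix − δ_B)/(δ_A − δ_B) = (-32.01 − (-19.528))/(-41.234 − (-19.528))
f_A = -12.482 / -21.706 = 0.5751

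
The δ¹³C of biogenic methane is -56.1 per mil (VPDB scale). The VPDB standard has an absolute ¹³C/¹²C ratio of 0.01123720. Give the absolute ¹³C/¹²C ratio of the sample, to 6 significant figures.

R_sample = R_standard × (δ¹³C/1000 + 1)
R_sample = 0.01123720 × (-56.1/1000 + 1) = 0.01123720 × 0.943900
R_sample = 0.0106068

0.0106068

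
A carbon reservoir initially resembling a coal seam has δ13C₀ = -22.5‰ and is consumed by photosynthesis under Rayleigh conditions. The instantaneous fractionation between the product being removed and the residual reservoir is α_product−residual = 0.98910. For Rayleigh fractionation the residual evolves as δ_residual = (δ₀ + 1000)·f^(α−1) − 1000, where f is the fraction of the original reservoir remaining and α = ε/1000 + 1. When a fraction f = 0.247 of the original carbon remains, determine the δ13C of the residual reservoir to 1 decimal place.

Rayleigh residual: δ_res = (δ₀ + 1000)·f^(α−1) − 1000
α − 1 = -0.01090
f^(α−1) = 0.247^(-0.01090) = 1.015359
δ_res = (-22.5 + 1000) × 1.015359 − 1000 = 992.513 − 1000 = -7.49‰

-7.5‰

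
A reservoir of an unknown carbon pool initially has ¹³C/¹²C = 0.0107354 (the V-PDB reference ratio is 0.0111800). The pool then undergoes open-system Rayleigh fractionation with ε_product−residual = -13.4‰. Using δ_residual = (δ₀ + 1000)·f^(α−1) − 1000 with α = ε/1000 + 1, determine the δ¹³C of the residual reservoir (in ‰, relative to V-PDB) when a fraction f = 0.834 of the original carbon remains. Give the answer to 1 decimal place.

-37.4‰

δ₀ = (0.0107354/0.0111800 − 1)×1000 = (0.960233 − 1)×1000 = -39.767‰
α − 1 = ε/1000 = -0.0134
f^(α−1) = 0.834^(-0.0134) = 1.002435
δ_res = (-39.767 + 1000) × 1.002435 − 1000 = 962.571 − 1000 = -37.43‰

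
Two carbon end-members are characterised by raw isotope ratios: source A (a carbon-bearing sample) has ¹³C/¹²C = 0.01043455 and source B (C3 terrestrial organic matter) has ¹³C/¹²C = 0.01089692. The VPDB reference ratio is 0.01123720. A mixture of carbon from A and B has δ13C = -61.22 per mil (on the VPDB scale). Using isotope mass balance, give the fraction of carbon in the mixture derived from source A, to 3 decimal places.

0.752

δ_A = (0.01043455/0.01123720 − 1)×1000 = (0.928572 − 1)×1000 = -71.428 per mil
δ_B = (0.01089692/0.01123720 − 1)×1000 = (0.969718 − 1)×1000 = -30.282 per mil
f_A = (δ_mix − δ_B)/(δ_A − δ_B) = (-61.22 − (-30.282))/(-71.428 − (-30.282))
f_A = -30.938 / -41.146 = 0.7519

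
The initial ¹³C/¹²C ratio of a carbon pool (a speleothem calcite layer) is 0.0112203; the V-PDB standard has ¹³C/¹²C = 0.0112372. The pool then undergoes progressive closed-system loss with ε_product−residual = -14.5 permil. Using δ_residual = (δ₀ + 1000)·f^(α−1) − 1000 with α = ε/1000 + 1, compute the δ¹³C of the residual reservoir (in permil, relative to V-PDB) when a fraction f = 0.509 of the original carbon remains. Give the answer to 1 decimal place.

δ₀ = (0.0112203/0.0112372 − 1)×1000 = (0.998496 − 1)×1000 = -1.504 permil
α − 1 = ε/1000 = -0.0145
f^(α−1) = 0.509^(-0.0145) = 1.009840
δ_res = (-1.504 + 1000) × 1.009840 − 1000 = 1008.321 − 1000 = 8.32 permil

8.3 permil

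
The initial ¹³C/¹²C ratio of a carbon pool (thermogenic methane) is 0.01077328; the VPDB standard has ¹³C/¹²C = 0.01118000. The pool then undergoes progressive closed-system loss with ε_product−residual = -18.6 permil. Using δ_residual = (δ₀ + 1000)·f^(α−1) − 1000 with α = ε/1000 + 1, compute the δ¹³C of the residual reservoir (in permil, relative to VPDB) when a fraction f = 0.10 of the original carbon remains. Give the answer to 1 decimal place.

δ₀ = (0.01077328/0.01118000 − 1)×1000 = (0.963621 − 1)×1000 = -36.379 permil
α − 1 = ε/1000 = -0.0186
f^(α−1) = 0.10^(-0.0186) = 1.043758
δ_res = (-36.379 + 1000) × 1.043758 − 1000 = 1005.787 − 1000 = 5.79 permil

5.8 permil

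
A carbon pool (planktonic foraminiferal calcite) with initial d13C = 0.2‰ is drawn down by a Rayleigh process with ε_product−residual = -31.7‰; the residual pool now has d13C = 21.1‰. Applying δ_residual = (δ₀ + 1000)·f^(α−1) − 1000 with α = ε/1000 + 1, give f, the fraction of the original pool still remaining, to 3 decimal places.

0.521

α − 1 = ε/1000 = -0.0317
(δ_res + 1000)/(δ₀ + 1000) = (21.1 + 1000)/(0.2 + 1000) = 1021.1/1000.2 = 1.020896
f = 1.020896^(1/-0.0317) = exp(ln(1.020896)/-0.0317) = exp(0.02068/-0.0317)
f = exp(-0.6524) = 0.5208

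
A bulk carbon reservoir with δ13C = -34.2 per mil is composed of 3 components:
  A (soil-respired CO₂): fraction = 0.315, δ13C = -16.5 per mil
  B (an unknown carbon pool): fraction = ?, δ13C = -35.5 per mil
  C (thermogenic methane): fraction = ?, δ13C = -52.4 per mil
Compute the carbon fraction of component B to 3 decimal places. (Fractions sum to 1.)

0.408

Let f_B and f_C be the unknown fractions; fractions sum to 1 so f_B + f_C = 0.685.
Mass balance: Σ fᵢ·δᵢ = δ_bulk ⇒ f_B·(-35.5) + f_C·(-52.4) = -34.2 − (-5.197) = -29.003
Substitute f_C = 0.685 − f_B:
f_B·(-35.5 − -52.4) = -29.003 − 0.685×(-52.4) = 6.891
f_B = 6.891 / 16.9 = 0.4078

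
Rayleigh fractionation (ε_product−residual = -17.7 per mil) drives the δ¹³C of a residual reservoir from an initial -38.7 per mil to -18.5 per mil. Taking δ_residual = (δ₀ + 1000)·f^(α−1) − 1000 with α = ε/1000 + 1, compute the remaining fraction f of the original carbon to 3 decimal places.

0.309

α − 1 = ε/1000 = -0.0177
(δ_res + 1000)/(δ₀ + 1000) = (-18.5 + 1000)/(-38.7 + 1000) = 981.5/961.3 = 1.021013
f = 1.021013^(1/-0.0177) = exp(ln(1.021013)/-0.0177) = exp(0.02080/-0.0177)
f = exp(-1.1749) = 0.3089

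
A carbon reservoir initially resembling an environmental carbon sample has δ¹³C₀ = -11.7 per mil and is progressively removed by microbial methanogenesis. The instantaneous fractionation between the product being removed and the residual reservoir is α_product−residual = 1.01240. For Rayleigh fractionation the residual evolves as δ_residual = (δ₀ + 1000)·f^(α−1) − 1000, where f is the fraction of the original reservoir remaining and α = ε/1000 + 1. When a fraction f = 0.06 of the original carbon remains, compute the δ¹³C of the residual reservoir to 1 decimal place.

-45.6 per mil

Rayleigh residual: δ_res = (δ₀ + 1000)·f^(α−1) − 1000
α − 1 = 0.01240
f^(α−1) = 0.06^(0.01240) = 0.965715
δ_res = (-11.7 + 1000) × 0.965715 − 1000 = 954.416 − 1000 = -45.58 per mil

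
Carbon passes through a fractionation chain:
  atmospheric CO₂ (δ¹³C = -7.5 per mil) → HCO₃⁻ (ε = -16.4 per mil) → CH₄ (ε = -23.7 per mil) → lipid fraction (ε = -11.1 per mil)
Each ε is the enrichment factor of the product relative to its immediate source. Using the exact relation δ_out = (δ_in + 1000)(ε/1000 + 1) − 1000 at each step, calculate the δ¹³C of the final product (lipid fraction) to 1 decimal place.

-57.5 per mil

step 1: δ = (-7.50 + 1000)·(-16.4/1000 + 1) − 1000 = -23.78 per mil
step 2: δ = (-23.78 + 1000)·(-23.7/1000 + 1) − 1000 = -46.91 per mil
step 3: δ = (-46.91 + 1000)·(-11.1/1000 + 1) − 1000 = -57.49 per mil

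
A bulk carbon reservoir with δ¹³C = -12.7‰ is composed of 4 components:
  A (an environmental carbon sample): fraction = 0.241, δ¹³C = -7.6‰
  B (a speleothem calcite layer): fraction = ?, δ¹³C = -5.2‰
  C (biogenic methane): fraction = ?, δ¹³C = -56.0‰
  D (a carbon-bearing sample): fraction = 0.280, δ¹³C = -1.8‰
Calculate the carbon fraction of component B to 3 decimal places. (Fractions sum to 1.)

0.324

Let f_B and f_C be the unknown fractions; fractions sum to 1 so f_B + f_C = 0.479.
Mass balance: Σ fᵢ·δᵢ = δ_bulk ⇒ f_B·(-5.2) + f_C·(-56.0) = -12.7 − (-2.336) = -10.364
Substitute f_C = 0.479 − f_B:
f_B·(-5.2 − -56.0) = -10.364 − 0.479×(-56.0) = 16.460
f_B = 16.460 / 50.8 = 0.3240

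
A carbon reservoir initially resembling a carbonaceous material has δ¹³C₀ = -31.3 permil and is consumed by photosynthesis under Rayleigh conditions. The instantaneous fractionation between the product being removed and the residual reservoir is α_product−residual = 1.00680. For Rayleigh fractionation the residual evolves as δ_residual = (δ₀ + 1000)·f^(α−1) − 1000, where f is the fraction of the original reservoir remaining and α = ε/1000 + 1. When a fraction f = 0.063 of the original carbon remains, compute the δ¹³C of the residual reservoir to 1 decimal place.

-49.3 permil

Rayleigh residual: δ_res = (δ₀ + 1000)·f^(α−1) − 1000
α − 1 = 0.00680
f^(α−1) = 0.063^(0.00680) = 0.981376
δ_res = (-31.3 + 1000) × 0.981376 − 1000 = 950.659 − 1000 = -49.34 permil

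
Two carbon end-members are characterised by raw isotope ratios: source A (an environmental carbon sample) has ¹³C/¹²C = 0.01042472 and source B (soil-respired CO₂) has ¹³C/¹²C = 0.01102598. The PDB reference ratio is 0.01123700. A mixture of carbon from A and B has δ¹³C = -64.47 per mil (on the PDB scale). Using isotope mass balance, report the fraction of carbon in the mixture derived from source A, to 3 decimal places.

δ_A = (0.01042472/0.01123700 − 1)×1000 = (0.927714 − 1)×1000 = -72.286 per mil
δ_B = (0.01102598/0.01123700 − 1)×1000 = (0.981221 − 1)×1000 = -18.779 per mil
f_A = (δ_mix − δ_B)/(δ_A − δ_B) = (-64.47 − (-18.779))/(-72.286 − (-18.779))
f_A = -45.691 / -53.507 = 0.8539

0.854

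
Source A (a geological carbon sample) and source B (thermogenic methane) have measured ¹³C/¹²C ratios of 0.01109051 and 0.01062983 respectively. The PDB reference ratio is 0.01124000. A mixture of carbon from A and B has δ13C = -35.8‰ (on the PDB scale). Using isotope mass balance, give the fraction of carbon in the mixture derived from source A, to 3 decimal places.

δ_A = (0.01109051/0.01124000 − 1)×1000 = (0.986700 − 1)×1000 = -13.300‰
δ_B = (0.01062983/0.01124000 − 1)×1000 = (0.945714 − 1)×1000 = -54.286‰
f_A = (δ_mix − δ_B)/(δ_A − δ_B) = (-35.8 − (-54.286))/(-13.300 − (-54.286))
f_A = 18.486 / 40.986 = 0.4510

0.451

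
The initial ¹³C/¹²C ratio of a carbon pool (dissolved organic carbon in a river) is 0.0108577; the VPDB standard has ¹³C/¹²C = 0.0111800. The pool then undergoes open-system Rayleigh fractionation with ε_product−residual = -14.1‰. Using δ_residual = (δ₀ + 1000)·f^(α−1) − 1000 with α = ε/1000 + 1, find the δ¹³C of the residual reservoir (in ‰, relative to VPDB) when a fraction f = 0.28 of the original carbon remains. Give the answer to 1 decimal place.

δ₀ = (0.0108577/0.0111800 − 1)×1000 = (0.971172 − 1)×1000 = -28.828‰
α − 1 = ε/1000 = -0.0141
f^(α−1) = 0.28^(-0.0141) = 1.018111
δ_res = (-28.828 + 1000) × 1.018111 − 1000 = 988.760 − 1000 = -11.24‰

-11.2‰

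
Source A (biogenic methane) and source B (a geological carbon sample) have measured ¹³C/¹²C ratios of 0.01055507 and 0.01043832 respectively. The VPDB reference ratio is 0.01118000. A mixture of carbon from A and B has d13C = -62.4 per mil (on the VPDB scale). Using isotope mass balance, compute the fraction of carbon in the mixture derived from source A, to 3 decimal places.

0.377

δ_A = (0.01055507/0.01118000 − 1)×1000 = (0.944103 − 1)×1000 = -55.897 per mil
δ_B = (0.01043832/0.01118000 − 1)×1000 = (0.933660 − 1)×1000 = -66.340 per mil
f_A = (δ_mix − δ_B)/(δ_A − δ_B) = (-62.4 − (-66.340))/(-55.897 − (-66.340))
f_A = 3.940 / 10.443 = 0.3773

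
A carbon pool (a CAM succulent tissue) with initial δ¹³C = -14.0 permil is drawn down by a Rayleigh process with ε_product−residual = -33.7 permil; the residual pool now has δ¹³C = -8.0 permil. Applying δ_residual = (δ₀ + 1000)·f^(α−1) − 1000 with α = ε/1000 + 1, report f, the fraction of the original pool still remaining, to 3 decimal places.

0.835

α − 1 = ε/1000 = -0.0337
(δ_res + 1000)/(δ₀ + 1000) = (-8.0 + 1000)/(-14.0 + 1000) = 992.0/986.0 = 1.006085
f = 1.006085^(1/-0.0337) = exp(ln(1.006085)/-0.0337) = exp(0.00607/-0.0337)
f = exp(-0.1800) = 0.8353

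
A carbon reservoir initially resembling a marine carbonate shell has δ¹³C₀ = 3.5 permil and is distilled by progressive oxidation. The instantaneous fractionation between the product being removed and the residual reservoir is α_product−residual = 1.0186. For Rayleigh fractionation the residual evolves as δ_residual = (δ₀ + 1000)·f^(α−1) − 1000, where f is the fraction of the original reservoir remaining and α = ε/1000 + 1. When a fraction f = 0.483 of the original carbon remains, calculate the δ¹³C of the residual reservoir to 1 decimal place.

-10.0 permil

Rayleigh residual: δ_res = (δ₀ + 1000)·f^(α−1) − 1000
α − 1 = 0.01860
f^(α−1) = 0.483^(0.01860) = 0.986555
δ_res = (3.5 + 1000) × 0.986555 − 1000 = 990.008 − 1000 = -9.99 permil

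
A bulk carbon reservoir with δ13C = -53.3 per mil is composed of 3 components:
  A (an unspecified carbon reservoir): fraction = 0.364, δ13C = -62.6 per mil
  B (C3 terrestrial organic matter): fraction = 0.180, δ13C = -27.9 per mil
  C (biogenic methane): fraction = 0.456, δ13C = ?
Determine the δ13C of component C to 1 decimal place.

-55.9 per mil

Isotope mass balance: δ_bulk = Σ fᵢ·δᵢ.
-53.3 = 0.364×(-62.6) + 0.180×(-27.9) + 0.456×δ_C
0.456·δ_C = -53.3 − (-27.808) = -25.492
δ_C = -25.492 / 0.456 = -55.90 per mil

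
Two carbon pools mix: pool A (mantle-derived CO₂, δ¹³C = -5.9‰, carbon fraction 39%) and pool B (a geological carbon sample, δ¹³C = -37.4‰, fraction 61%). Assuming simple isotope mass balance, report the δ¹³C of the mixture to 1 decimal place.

δ_mix = f_A·δ_A + f_B·δ_B
δ_mix = 0.39 × (-5.9) + 0.61 × (-37.4)
δ_mix = -2.30 + -22.81 = -25.12‰

-25.1‰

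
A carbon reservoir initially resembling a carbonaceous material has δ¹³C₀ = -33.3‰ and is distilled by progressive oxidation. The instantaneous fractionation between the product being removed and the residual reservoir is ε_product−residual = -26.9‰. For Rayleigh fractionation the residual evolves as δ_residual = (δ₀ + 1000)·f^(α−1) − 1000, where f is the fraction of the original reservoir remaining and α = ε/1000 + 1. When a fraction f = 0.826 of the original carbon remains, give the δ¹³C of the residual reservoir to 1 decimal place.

-28.3‰

Rayleigh residual: δ_res = (δ₀ + 1000)·f^(α−1) − 1000
α = ε/1000 + 1 = 0.97310, so α − 1 = -0.02690
f^(α−1) = 0.826^(-0.02690) = 1.005155
δ_res = (-33.3 + 1000) × 1.005155 − 1000 = 971.684 − 1000 = -28.32‰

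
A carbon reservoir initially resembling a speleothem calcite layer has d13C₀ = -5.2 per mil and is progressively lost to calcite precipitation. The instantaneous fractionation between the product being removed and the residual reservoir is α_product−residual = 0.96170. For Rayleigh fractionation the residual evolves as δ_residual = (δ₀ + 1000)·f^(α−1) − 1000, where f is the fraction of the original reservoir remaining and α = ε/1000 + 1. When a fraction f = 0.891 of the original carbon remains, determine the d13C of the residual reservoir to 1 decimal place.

Rayleigh residual: δ_res = (δ₀ + 1000)·f^(α−1) − 1000
α − 1 = -0.03830
f^(α−1) = 0.891^(-0.03830) = 1.004430
δ_res = (-5.2 + 1000) × 1.004430 − 1000 = 999.207 − 1000 = -0.79 per mil

-0.8 per mil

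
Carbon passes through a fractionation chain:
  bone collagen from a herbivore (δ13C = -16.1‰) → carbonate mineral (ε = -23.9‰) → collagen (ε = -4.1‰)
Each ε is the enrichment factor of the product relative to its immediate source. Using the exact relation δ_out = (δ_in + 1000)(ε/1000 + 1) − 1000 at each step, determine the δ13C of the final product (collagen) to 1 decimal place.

step 1: δ = (-16.10 + 1000)·(-23.9/1000 + 1) − 1000 = -39.62‰
step 2: δ = (-39.62 + 1000)·(-4.1/1000 + 1) − 1000 = -43.55‰

-43.6‰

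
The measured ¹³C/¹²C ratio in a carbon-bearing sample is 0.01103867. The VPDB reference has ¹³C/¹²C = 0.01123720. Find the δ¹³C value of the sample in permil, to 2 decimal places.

δ¹³C = (R_sample / R_standard − 1) × 1000
R_sample / R_standard = 0.01103867 / 0.01123720 = 0.982333
δ¹³C = (0.982333 − 1) × 1000 = -17.667 permil

-17.67 permil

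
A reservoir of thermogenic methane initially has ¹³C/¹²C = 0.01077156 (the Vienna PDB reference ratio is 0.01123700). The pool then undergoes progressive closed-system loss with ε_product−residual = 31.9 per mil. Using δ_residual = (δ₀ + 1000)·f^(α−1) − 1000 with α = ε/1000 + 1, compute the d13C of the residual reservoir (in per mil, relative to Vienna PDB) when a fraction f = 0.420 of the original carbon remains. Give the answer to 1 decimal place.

δ₀ = (0.01077156/0.01123700 − 1)×1000 = (0.958580 − 1)×1000 = -41.420 per mil
α − 1 = ε/1000 = 0.0319
f^(α−1) = 0.420^(0.0319) = 0.972706
δ_res = (-41.420 + 1000) × 0.972706 − 1000 = 932.416 − 1000 = -67.58 per mil

-67.6 per mil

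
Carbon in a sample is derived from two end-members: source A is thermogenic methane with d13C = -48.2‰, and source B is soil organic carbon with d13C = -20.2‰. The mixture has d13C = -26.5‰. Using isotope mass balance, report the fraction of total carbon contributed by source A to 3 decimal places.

0.225

δ_mix = f_A·δ_A + (1 − f_A)·δ_B  ⇒  f_A = (δ_mix − δ_B)/(δ_A − δ_B)
f_A = (-26.5 − (-20.2)) / (-48.2 − (-20.2))
f_A = -6.3 / -28.0 = 0.2250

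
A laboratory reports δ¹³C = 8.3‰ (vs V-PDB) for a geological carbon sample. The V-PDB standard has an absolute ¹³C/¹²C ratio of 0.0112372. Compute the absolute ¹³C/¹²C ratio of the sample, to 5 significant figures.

0.011330

R_sample = R_standard × (δ¹³C/1000 + 1)
R_sample = 0.0112372 × (8.3/1000 + 1) = 0.0112372 × 1.008300
R_sample = 0.0113305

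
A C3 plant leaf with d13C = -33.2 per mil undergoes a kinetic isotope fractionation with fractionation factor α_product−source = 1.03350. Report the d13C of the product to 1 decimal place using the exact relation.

δ_product = (δ_source + 1000)·α − 1000
δ_product = (-33.2 + 1000) × 1.03350 − 1000
δ_product = 999.188 − 1000 = -0.81 per mil

-0.8 per mil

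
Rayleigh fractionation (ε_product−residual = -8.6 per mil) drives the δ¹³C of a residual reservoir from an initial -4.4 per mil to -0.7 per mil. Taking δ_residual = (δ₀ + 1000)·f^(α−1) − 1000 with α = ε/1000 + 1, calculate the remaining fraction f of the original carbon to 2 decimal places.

0.65

α − 1 = ε/1000 = -0.0086
(δ_res + 1000)/(δ₀ + 1000) = (-0.7 + 1000)/(-4.4 + 1000) = 999.3/995.6 = 1.003716
f = 1.003716^(1/-0.0086) = exp(ln(1.003716)/-0.0086) = exp(0.00371/-0.0086)
f = exp(-0.4313) = 0.6496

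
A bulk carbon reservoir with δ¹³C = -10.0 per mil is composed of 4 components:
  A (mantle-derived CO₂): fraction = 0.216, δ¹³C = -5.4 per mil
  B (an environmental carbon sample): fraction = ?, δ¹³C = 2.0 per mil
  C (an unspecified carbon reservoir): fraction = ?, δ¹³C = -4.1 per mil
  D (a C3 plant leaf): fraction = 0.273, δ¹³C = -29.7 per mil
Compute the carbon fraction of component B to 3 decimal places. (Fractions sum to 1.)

0.225

Let f_B and f_C be the unknown fractions; fractions sum to 1 so f_B + f_C = 0.511.
Mass balance: Σ fᵢ·δᵢ = δ_bulk ⇒ f_B·(2.0) + f_C·(-4.1) = -10.0 − (-9.274) = -0.726
Substitute f_C = 0.511 − f_B:
f_B·(2.0 − -4.1) = -0.726 − 0.511×(-4.1) = 1.370
f_B = 1.370 / 6.1 = 0.2245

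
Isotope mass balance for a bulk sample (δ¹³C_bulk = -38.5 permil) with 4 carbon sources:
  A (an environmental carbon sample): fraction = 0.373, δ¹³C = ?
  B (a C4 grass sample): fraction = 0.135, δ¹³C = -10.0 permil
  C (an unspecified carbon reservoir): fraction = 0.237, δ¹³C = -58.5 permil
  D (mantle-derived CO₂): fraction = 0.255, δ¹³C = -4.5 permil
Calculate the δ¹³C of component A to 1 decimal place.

-59.4 permil

Isotope mass balance: δ_bulk = Σ fᵢ·δᵢ.
-38.5 = 0.373×δ_A + 0.135×(-10.0) + 0.237×(-58.5) + 0.255×(-4.5)
0.373·δ_A = -38.5 − (-16.362) = -22.138
δ_A = -22.138 / 0.373 = -59.35 permil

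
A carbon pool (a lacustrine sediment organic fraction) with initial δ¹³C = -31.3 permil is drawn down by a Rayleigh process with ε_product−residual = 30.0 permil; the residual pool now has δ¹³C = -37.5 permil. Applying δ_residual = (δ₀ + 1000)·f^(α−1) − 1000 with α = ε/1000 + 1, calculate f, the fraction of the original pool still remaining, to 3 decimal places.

α − 1 = ε/1000 = 0.0300
(δ_res + 1000)/(δ₀ + 1000) = (-37.5 + 1000)/(-31.3 + 1000) = 962.5/968.7 = 0.993600
f = 0.993600^(1/0.0300) = exp(ln(0.993600)/0.0300) = exp(-0.00642/0.0300)
f = exp(-0.2140) = 0.8073

0.807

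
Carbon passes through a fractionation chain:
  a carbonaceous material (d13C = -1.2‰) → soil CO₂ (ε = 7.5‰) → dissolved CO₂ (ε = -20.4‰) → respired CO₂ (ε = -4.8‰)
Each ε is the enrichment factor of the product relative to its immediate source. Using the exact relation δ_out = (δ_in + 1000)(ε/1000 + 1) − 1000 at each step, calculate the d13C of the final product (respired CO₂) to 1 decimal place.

step 1: δ = (-1.20 + 1000)·(7.5/1000 + 1) − 1000 = 6.29‰
step 2: δ = (6.29 + 1000)·(-20.4/1000 + 1) − 1000 = -14.24‰
step 3: δ = (-14.24 + 1000)·(-4.8/1000 + 1) − 1000 = -18.97‰

-19.0‰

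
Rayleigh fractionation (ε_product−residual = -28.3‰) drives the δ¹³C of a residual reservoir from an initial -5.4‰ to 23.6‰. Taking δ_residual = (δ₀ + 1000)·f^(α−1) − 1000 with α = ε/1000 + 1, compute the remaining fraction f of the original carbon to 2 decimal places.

0.36

α − 1 = ε/1000 = -0.0283
(δ_res + 1000)/(δ₀ + 1000) = (23.6 + 1000)/(-5.4 + 1000) = 1023.6/994.6 = 1.029157
f = 1.029157^(1/-0.0283) = exp(ln(1.029157)/-0.0283) = exp(0.02874/-0.0283)
f = exp(-1.0156) = 0.3622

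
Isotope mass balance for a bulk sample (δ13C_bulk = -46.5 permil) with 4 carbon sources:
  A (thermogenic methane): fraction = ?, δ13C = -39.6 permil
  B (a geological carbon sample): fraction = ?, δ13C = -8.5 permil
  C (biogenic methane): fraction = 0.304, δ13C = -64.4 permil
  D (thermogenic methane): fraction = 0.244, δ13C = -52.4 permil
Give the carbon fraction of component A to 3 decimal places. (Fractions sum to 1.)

Let f_A and f_B be the unknown fractions; fractions sum to 1 so f_A + f_B = 0.452.
Mass balance: Σ fᵢ·δᵢ = δ_bulk ⇒ f_A·(-39.6) + f_B·(-8.5) = -46.5 − (-32.363) = -14.137
Substitute f_B = 0.452 − f_A:
f_A·(-39.6 − -8.5) = -14.137 − 0.452×(-8.5) = -10.295
f_A = -10.295 / -31.1 = 0.3310

0.331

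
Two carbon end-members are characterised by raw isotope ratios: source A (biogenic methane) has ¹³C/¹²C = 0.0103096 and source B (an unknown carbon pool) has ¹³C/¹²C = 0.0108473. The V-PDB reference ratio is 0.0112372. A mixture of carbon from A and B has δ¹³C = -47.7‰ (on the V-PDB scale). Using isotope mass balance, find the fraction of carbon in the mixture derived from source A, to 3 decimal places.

0.272

δ_A = (0.0103096/0.0112372 − 1)×1000 = (0.917453 − 1)×1000 = -82.547‰
δ_B = (0.0108473/0.0112372 − 1)×1000 = (0.965303 − 1)×1000 = -34.697‰
f_A = (δ_mix − δ_B)/(δ_A − δ_B) = (-47.7 − (-34.697))/(-82.547 − (-34.697))
f_A = -13.003 / -47.850 = 0.2717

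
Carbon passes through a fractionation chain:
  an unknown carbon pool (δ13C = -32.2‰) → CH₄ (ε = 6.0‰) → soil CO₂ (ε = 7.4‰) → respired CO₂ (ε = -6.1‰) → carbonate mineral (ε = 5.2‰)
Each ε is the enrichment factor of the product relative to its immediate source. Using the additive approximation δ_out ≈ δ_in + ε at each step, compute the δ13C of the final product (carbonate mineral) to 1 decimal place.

-19.7‰

step 1: δ ≈ -32.2 + (6.0) = -26.2‰
step 2: δ ≈ -26.2 + (7.4) = -18.8‰
step 3: δ ≈ -18.8 + (-6.1) = -24.9‰
step 4: δ ≈ -24.9 + (5.2) = -19.7‰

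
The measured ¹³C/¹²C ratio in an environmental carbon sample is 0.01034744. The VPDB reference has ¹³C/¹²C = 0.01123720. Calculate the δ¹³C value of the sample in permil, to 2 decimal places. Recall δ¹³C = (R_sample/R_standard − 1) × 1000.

-79.18 permil

δ¹³C = (R_sample / R_standard − 1) × 1000
R_sample / R_standard = 0.01034744 / 0.01123720 = 0.920820
δ¹³C = (0.920820 − 1) × 1000 = -79.180 permil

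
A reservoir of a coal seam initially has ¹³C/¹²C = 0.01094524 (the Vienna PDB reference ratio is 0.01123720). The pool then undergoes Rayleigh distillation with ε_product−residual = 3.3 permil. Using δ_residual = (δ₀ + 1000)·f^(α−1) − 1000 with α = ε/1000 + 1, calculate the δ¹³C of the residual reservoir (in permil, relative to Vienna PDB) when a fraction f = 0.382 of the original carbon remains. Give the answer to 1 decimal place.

δ₀ = (0.01094524/0.01123720 − 1)×1000 = (0.974018 − 1)×1000 = -25.982 permil
α − 1 = ε/1000 = 0.0033
f^(α−1) = 0.382^(0.0033) = 0.996829
δ_res = (-25.982 + 1000) × 0.996829 − 1000 = 970.930 − 1000 = -29.07 permil

-29.1 permil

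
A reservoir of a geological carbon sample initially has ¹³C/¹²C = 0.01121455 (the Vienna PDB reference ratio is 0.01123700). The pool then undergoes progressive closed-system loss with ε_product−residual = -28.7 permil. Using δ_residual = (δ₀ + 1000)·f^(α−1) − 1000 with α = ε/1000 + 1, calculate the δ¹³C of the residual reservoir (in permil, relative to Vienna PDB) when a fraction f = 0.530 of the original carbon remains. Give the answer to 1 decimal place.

δ₀ = (0.01121455/0.01123700 − 1)×1000 = (0.998002 − 1)×1000 = -1.998 permil
α − 1 = ε/1000 = -0.0287
f^(α−1) = 0.530^(-0.0287) = 1.018388
δ_res = (-1.998 + 1000) × 1.018388 − 1000 = 1016.353 − 1000 = 16.35 permil

16.4 permil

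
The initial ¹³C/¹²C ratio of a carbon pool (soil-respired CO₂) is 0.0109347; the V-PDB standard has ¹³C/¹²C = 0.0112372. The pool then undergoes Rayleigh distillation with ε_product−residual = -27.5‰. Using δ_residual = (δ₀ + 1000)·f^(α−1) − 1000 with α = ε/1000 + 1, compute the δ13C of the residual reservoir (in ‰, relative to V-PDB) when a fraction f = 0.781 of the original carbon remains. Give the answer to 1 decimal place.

-20.3‰

δ₀ = (0.0109347/0.0112372 − 1)×1000 = (0.973080 − 1)×1000 = -26.920‰
α − 1 = ε/1000 = -0.0275
f^(α−1) = 0.781^(-0.0275) = 1.006821
δ_res = (-26.920 + 1000) × 1.006821 − 1000 = 979.717 − 1000 = -20.28‰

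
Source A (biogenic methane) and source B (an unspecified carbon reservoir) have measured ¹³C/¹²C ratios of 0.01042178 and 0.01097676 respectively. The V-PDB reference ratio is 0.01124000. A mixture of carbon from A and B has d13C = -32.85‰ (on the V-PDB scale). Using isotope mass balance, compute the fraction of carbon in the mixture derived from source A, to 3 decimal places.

0.191

δ_A = (0.01042178/0.01124000 − 1)×1000 = (0.927205 − 1)×1000 = -72.795‰
δ_B = (0.01097676/0.01124000 − 1)×1000 = (0.976580 − 1)×1000 = -23.420‰
f_A = (δ_mix − δ_B)/(δ_A − δ_B) = (-32.85 − (-23.420))/(-72.795 − (-23.420))
f_A = -9.430 / -49.375 = 0.1910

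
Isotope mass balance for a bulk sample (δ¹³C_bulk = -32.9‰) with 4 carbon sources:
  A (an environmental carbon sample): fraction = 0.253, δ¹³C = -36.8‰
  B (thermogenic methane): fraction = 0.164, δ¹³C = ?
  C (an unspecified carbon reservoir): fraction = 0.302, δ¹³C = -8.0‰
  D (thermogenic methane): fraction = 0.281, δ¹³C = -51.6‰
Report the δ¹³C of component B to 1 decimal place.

-40.7‰

Isotope mass balance: δ_bulk = Σ fᵢ·δᵢ.
-32.9 = 0.253×(-36.8) + 0.164×δ_B + 0.302×(-8.0) + 0.281×(-51.6)
0.164·δ_B = -32.9 − (-26.226) = -6.674
δ_B = -6.674 / 0.164 = -40.70‰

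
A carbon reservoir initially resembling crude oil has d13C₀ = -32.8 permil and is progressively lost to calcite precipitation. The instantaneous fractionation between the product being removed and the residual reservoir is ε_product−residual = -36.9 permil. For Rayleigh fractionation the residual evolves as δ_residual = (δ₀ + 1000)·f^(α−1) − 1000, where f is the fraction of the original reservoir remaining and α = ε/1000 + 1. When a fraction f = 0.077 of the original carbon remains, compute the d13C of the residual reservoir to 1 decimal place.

63.2 permil

Rayleigh residual: δ_res = (δ₀ + 1000)·f^(α−1) − 1000
α = ε/1000 + 1 = 0.96310, so α − 1 = -0.03690
f^(α−1) = 0.077^(-0.03690) = 1.099230
δ_res = (-32.8 + 1000) × 1.099230 − 1000 = 1063.175 − 1000 = 63.18 permil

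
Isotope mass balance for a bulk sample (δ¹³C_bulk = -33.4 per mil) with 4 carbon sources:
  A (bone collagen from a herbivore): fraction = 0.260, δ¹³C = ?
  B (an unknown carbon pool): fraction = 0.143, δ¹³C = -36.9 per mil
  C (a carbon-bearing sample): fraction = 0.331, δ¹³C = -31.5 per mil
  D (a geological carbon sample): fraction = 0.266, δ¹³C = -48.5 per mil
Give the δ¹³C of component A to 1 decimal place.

-18.4 per mil

Isotope mass balance: δ_bulk = Σ fᵢ·δᵢ.
-33.4 = 0.260×δ_A + 0.143×(-36.9) + 0.331×(-31.5) + 0.266×(-48.5)
0.260·δ_A = -33.4 − (-28.604) = -4.796
δ_A = -4.796 / 0.260 = -18.45 per mil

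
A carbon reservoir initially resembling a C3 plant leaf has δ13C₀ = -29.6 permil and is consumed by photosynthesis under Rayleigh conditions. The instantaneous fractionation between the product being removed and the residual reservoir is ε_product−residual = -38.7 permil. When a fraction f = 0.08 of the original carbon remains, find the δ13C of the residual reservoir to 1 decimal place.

70.0 permil

Rayleigh residual: δ_res = (δ₀ + 1000)·f^(α−1) − 1000
α = ε/1000 + 1 = 0.96130, so α − 1 = -0.03870
f^(α−1) = 0.08^(-0.03870) = 1.102682
δ_res = (-29.6 + 1000) × 1.102682 − 1000 = 1070.043 − 1000 = 70.04 permil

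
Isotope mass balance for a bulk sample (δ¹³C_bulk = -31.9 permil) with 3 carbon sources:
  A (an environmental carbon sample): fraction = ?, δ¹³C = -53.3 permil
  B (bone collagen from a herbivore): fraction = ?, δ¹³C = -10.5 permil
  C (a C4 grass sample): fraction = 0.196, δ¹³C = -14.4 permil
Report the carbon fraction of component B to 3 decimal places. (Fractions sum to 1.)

Let f_B and f_A be the unknown fractions; fractions sum to 1 so f_B + f_A = 0.804.
Mass balance: Σ fᵢ·δᵢ = δ_bulk ⇒ f_B·(-10.5) + f_A·(-53.3) = -31.9 − (-2.822) = -29.078
Substitute f_A = 0.804 − f_B:
f_B·(-10.5 − -53.3) = -29.078 − 0.804×(-53.3) = 13.776
f_B = 13.776 / 42.8 = 0.3219

0.322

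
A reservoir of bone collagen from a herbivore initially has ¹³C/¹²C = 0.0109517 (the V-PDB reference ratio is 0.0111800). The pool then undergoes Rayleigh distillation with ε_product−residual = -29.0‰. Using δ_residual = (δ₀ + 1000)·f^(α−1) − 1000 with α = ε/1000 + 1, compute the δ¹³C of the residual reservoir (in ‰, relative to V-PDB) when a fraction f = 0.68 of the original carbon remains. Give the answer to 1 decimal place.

δ₀ = (0.0109517/0.0111800 − 1)×1000 = (0.979580 − 1)×1000 = -20.420‰
α − 1 = ε/1000 = -0.0290
f^(α−1) = 0.68^(-0.0290) = 1.011247
δ_res = (-20.420 + 1000) × 1.011247 − 1000 = 990.597 − 1000 = -9.40‰

-9.4‰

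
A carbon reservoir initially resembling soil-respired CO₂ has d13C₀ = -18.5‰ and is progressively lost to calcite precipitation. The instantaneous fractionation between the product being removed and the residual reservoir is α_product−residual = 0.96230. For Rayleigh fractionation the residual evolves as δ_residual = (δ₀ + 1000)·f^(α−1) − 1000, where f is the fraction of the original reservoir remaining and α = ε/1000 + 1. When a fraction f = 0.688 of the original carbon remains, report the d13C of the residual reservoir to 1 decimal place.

Rayleigh residual: δ_res = (δ₀ + 1000)·f^(α−1) − 1000
α − 1 = -0.03770
f^(α−1) = 0.688^(-0.03770) = 1.014198
δ_res = (-18.5 + 1000) × 1.014198 − 1000 = 995.436 − 1000 = -4.56‰

-4.6‰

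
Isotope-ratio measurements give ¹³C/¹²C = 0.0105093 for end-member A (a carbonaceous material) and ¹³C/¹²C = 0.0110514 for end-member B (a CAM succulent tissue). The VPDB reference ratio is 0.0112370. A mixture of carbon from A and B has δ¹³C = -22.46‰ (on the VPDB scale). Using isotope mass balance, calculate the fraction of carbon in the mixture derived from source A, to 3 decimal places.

δ_A = (0.0105093/0.0112370 − 1)×1000 = (0.935241 − 1)×1000 = -64.759‰
δ_B = (0.0110514/0.0112370 − 1)×1000 = (0.983483 − 1)×1000 = -16.517‰
f_A = (δ_mix − δ_B)/(δ_A − δ_B) = (-22.46 − (-16.517))/(-64.759 − (-16.517))
f_A = -5.943 / -48.242 = 0.1232

0.123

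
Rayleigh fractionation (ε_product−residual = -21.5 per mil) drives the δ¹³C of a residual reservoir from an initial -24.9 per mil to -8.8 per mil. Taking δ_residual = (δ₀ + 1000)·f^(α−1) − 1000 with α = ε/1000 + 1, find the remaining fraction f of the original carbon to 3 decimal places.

0.467

α − 1 = ε/1000 = -0.0215
(δ_res + 1000)/(δ₀ + 1000) = (-8.8 + 1000)/(-24.9 + 1000) = 991.2/975.1 = 1.016511
f = 1.016511^(1/-0.0215) = exp(ln(1.016511)/-0.0215) = exp(0.01638/-0.0215)
f = exp(-0.7617) = 0.4669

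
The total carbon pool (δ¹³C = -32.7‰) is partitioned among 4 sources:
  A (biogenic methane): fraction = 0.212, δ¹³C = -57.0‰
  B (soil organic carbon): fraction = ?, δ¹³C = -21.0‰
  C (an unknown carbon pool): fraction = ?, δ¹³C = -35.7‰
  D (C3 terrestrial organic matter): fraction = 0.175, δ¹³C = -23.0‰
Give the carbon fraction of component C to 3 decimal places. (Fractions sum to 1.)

Let f_C and f_B be the unknown fractions; fractions sum to 1 so f_C + f_B = 0.613.
Mass balance: Σ fᵢ·δᵢ = δ_bulk ⇒ f_C·(-35.7) + f_B·(-21.0) = -32.7 − (-16.109) = -16.591
Substitute f_B = 0.613 − f_C:
f_C·(-35.7 − -21.0) = -16.591 − 0.613×(-21.0) = -3.718
f_C = -3.718 / -14.7 = 0.2529

0.253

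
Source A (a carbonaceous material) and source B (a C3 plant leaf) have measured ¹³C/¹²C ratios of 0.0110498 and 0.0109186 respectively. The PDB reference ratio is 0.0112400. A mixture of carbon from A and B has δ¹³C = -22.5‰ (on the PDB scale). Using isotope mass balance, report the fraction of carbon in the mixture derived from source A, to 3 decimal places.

0.522

δ_A = (0.0110498/0.0112400 − 1)×1000 = (0.983078 − 1)×1000 = -16.922‰
δ_B = (0.0109186/0.0112400 − 1)×1000 = (0.971406 − 1)×1000 = -28.594‰
f_A = (δ_mix − δ_B)/(δ_A − δ_B) = (-22.5 − (-28.594))/(-16.922 − (-28.594))
f_A = 6.094 / 11.673 = 0.5221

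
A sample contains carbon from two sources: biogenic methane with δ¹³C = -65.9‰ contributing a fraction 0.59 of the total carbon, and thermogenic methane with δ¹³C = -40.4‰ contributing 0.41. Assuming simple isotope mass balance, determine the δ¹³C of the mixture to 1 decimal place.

-55.4‰

δ_mix = f_A·δ_A + f_B·δ_B
δ_mix = 0.59 × (-65.9) + 0.41 × (-40.4)
δ_mix = -38.88 + -16.56 = -55.45‰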